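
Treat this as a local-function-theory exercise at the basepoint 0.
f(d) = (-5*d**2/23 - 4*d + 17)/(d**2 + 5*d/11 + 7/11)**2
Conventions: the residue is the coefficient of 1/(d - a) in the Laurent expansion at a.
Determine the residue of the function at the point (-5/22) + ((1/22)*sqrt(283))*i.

The factor d**2 + 5*d/11 + 7/11 splits as (d - a)(d - a') with a = (-5/22) + ((1/22)*sqrt(283))*i, a' = (-5/22) - ((1/22)*sqrt(283))*i. At the order-2 pole a set g(d) = (d - a)^2*f(d) = [-5*d**2/23 - 4*d + 17] / (d - a')^2.
Order-2 pole: residue = g'(a); g'((-5/22) + ((1/22)*sqrt(283))*i) = -((1088032/1842047)*sqrt(283))*i, so the residue is -((1088032/1842047)*sqrt(283))*i.

The residue is -((1088032/1842047)*sqrt(283))*i.


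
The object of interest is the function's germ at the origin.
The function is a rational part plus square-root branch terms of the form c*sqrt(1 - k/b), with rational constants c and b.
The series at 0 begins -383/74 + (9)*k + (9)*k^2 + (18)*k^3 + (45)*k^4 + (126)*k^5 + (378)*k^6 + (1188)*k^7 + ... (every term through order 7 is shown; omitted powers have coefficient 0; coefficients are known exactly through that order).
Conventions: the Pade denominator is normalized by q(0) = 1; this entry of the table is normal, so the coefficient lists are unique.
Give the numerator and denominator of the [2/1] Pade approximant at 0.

Taylor coefficients needed (read off): a_0 = -383/74, a_1 = 9, a_2 = 9, a_3 = 18.
Write the denominator as Q(k) = 1 + q1*k. Requiring Q*f - P = O(k^4) with deg P <= 2 kills the coefficients of k^3..k^3 in Q*f:
  k^3: a_3 + q1*a_2 = 0, i.e. 18 + (9)*q1 = 0.
Solving this linear system: q1 = -2.
The numerator is Q*f truncated at degree 2: P0 = a_0 = -383/74; P1 = a_1 + q1*a_0 = 716/37; P2 = a_2 + q1*a_1 = -9.

The Pade approximant has numerator coefficients [-383/74, 716/37, -9]; denominator coefficients [1, -2].


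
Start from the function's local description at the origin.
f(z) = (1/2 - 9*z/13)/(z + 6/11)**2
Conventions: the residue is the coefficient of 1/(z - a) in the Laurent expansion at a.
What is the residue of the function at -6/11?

At the order-2 pole -6/11 set g(z) = (z - (-6/11))^2*f(z) = 1/2 - 9*z/13.
Order-2 pole: residue = g'(a); g'(-6/11) = -9/13, so the residue is -9/13.

The residue is -9/13.


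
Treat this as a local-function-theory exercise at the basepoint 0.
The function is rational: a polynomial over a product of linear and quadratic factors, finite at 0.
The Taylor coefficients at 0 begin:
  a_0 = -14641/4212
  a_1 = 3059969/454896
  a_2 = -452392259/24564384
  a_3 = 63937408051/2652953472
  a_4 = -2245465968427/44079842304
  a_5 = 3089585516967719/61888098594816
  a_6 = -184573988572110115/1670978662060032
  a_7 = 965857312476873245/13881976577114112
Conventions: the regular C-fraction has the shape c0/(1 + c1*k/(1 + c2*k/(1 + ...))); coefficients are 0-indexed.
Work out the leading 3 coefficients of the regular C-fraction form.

The regular C-fraction coefficients are [-14641/4212, 209/108, 61/76].

Taylor coefficients (read off): a_0 = -14641/4212, a_1 = 3059969/454896, a_2 = -452392259/24564384.
c0 = a_0 = -14641/4212. Peel one level at a time: if S = 1 + c*k/S' with S'(0) = 1, then c is the k-coefficient of S and S' = c*k/(S - 1).
S_1 = c0/f = 1 + (209/108)*k + (-671/432)*k^2 + ...; c1 = 209/108.
S_2 = c1*k/(S_1 - 1) = 1 + (61/76)*k + ...; c2 = 61/76.


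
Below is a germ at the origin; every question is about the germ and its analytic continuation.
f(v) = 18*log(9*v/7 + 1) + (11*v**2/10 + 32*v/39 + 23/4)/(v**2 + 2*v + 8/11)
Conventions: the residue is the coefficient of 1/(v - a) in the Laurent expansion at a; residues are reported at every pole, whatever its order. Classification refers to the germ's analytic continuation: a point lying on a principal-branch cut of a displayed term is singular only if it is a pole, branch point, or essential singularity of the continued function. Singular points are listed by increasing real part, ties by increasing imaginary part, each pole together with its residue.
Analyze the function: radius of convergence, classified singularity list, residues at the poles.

Denominator factor (v**2 + 2*v + 8/11): discriminant 12/11, real irrational roots -1 + (1/11)*sqrt(33) and -1 - (1/11)*sqrt(33); poles of order 1, moduli 1 - (1/11)*sqrt(33) and 1 + (1/11)*sqrt(33).
Branch term (18)*log(1 - v/(-7/9)): its argument vanishes at v = -7/9, a logarithmic branch point, modulus 7/9.
The radius of convergence is the smallest modulus among the singular points: 1 - (1/11)*sqrt(33).
The branch term is analytic at -1 - (1/11)*sqrt(33) and contributes nothing to the residue; only the rational part matters.
The factor v**2 + 2*v + 8/11 splits as (v - a)(v - a') with a = -1 - (1/11)*sqrt(33), a' = -1 + (1/11)*sqrt(33). At the order-1 pole a set g(v) = (v - a)*(rational part) = [11*v**2/10 + 32*v/39 + 23/4] / (v - a').
Simple pole: residue = g(a) at a = -1 - (1/11)*sqrt(33), which is -269/390 - (4937/4680)*sqrt(33).
The branch term is analytic at -1 + (1/11)*sqrt(33) and contributes nothing to the residue; only the rational part matters.
The factor v**2 + 2*v + 8/11 splits as (v - a)(v - a') with a = -1 + (1/11)*sqrt(33), a' = -1 - (1/11)*sqrt(33). At the order-1 pole a set g(v) = (v - a)*(rational part) = [11*v**2/10 + 32*v/39 + 23/4] / (v - a').
Simple pole: residue = g(a) at a = -1 + (1/11)*sqrt(33), which is -269/390 + (4937/4680)*sqrt(33).
List the singular points by increasing real part (a conjugate pair: the negative imaginary part first).

Radius of convergence at 0: 1 - (1/11)*sqrt(33).
At -1 - (1/11)*sqrt(33): a pole of order 1; residue -269/390 - (4937/4680)*sqrt(33).
At -7/9: a logarithmic branch point.
At -1 + (1/11)*sqrt(33): a pole of order 1; residue -269/390 + (4937/4680)*sqrt(33).


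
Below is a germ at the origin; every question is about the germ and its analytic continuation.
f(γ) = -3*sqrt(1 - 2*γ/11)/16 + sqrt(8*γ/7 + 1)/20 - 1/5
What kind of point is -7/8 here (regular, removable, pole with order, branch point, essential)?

The term (1/20)*sqrt(1 - γ/(-7/8)) has argument 1 - -7/8/(-7/8) = 0 at -7/8: a square-root (algebraic, two-sheeted) branch point; the remaining terms are analytic or single-valued there.

The point is an algebraic (square-root) branch point.


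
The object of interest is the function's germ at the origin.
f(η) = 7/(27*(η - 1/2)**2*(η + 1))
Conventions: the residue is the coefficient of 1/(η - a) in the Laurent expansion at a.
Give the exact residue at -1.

The residue is 28/243.

At the order-1 pole -1 set g(η) = (η - (-1))*f(η) = 7/(27*(η - 1/2)**2).
Simple pole: residue = g(a) at a = -1, which is 28/243.


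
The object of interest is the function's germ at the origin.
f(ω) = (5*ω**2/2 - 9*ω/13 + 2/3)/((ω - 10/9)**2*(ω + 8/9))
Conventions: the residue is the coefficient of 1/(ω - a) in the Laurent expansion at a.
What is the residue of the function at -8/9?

At the order-1 pole -8/9 set g(ω) = (ω - (-8/9))*f(ω) = (5*ω**2/2 - 9*ω/13 + 2/3)/(ω - 10/9)**2.
Simple pole: residue = g(a) at a = -8/9, which is 1715/2106.

The residue is 1715/2106.


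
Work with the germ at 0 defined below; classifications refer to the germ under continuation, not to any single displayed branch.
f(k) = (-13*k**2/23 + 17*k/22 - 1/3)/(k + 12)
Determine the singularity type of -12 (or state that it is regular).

The point is a pole of order 1.

The denominator factor k + 12 vanishes at -12 and appears to the power 1; the numerator there equals -69067/759, nonzero, and no other factor vanishes.
Hence a pole whose order is the multiplicity, 1.


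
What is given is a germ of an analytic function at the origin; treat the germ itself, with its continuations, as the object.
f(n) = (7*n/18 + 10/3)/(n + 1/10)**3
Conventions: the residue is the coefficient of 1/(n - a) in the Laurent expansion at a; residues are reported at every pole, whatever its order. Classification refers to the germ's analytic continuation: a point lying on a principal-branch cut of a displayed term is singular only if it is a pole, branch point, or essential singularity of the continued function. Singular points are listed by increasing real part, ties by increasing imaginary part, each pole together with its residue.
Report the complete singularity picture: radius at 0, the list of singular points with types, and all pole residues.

Denominator factor (n + 1/10)^3: pole of order 3 at -1/10, modulus 1/10.
The radius of convergence is the smallest modulus among the singular points: 1/10.
At the order-3 pole -1/10 set g(n) = (n - (-1/10))^3*f(n) = 7*n/18 + 10/3.
Order-3 pole: residue = g''(a)/2; g''(-1/10) = 0, so the residue is 0.

Radius of convergence at 0: 1/10.
At -1/10: a pole of order 3; residue 0.


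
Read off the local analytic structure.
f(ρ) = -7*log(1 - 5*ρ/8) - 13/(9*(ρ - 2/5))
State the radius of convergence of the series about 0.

Denominator factor (ρ - 2/5): pole of order 1 at 2/5, modulus 2/5.
Branch term (-7)*log(1 - ρ/(8/5)): its argument vanishes at ρ = 8/5, a logarithmic branch point, modulus 8/5.
The radius of convergence is the smallest modulus among the singular points: 2/5.

The radius of convergence is 2/5.


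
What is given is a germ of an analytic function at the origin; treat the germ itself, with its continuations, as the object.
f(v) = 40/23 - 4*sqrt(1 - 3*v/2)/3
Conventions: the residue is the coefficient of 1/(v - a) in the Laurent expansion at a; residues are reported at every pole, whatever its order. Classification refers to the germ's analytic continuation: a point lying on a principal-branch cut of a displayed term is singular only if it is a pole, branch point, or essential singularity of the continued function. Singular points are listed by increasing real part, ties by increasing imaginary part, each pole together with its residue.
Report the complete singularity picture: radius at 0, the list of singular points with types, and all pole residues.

Radius of convergence at 0: 2/3.
At 2/3: an algebraic (square-root) branch point.

Branch term (-4/3)*sqrt(1 - v/(2/3)): its argument vanishes at v = 2/3, a square-root branch point, modulus 2/3.
The radius of convergence is the smallest modulus among the singular points: 2/3.


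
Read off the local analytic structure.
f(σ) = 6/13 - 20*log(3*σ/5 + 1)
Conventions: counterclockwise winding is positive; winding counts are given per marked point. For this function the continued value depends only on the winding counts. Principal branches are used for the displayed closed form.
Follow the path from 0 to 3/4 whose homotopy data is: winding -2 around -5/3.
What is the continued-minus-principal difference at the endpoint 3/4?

Continued minus principal equals (80)*pi*i.

The rational part is single-valued and drops out of the difference; each branch term changes only by its own monodromy.
(-20)*log(1 - σ/(-5/3)): each positive loop around -5/3 adds 2*pi*i to the log, so winding -2 contributes (-20)*(-2)*2*pi*i = (80)*pi*i.
Summing the contributions at σ = 3/4 gives (80)*pi*i.


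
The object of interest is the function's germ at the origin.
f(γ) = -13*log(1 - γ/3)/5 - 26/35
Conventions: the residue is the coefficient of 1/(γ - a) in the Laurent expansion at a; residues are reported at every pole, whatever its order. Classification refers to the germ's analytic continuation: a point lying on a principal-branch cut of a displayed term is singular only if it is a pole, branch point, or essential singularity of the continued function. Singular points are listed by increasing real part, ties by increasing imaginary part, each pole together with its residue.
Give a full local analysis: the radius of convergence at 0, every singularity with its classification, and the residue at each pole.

Branch term (-13/5)*log(1 - γ/(3)): its argument vanishes at γ = 3, a logarithmic branch point, modulus 3.
The radius of convergence is the smallest modulus among the singular points: 3.

Radius of convergence at 0: 3.
At 3: a logarithmic branch point.


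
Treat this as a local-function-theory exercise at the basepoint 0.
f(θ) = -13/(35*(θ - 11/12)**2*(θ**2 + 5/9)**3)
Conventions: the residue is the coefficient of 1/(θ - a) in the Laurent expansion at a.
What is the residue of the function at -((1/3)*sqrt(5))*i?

The factor θ**2 + 5/9 splits as (θ - a)(θ - a') with a = -((1/3)*sqrt(5))*i, a' = ((1/3)*sqrt(5))*i. At the order-3 pole a set g(θ) = (θ - a)^3*f(θ) = [-13/(35*(θ - 11/12)**2)] / (θ - a')^3.
Order-3 pole: residue = g''(a)/2; g''(-((1/3)*sqrt(5))*i) = (-379551744/705289235) - ((5019488838/12594450625)*sqrt(5))*i, so the residue is (-189775872/705289235) - ((2509744419/12594450625)*sqrt(5))*i.

The residue is (-189775872/705289235) - ((2509744419/12594450625)*sqrt(5))*i.


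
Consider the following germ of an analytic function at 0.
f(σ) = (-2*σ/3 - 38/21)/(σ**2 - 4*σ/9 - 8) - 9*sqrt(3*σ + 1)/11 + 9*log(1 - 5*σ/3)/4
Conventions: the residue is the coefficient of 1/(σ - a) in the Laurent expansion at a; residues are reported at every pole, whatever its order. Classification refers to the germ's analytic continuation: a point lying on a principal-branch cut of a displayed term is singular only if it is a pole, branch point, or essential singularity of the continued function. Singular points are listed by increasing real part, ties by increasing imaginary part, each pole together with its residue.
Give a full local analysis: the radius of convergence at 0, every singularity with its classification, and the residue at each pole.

Radius of convergence at 0: 1/3.
At 2/9 - (2/9)*sqrt(163): a pole of order 1; residue -1/3 + (185/6846)*sqrt(163).
At -1/3: an algebraic (square-root) branch point.
At 3/5: a logarithmic branch point.
At 2/9 + (2/9)*sqrt(163): a pole of order 1; residue -1/3 - (185/6846)*sqrt(163).

Denominator factor (σ**2 - 4*σ/9 - 8): discriminant 2608/81, real irrational roots 2/9 + (2/9)*sqrt(163) and 2/9 - (2/9)*sqrt(163); poles of order 1, moduli 2/9 + (2/9)*sqrt(163) and -2/9 + (2/9)*sqrt(163).
Branch term (9/4)*log(1 - σ/(3/5)): its argument vanishes at σ = 3/5, a logarithmic branch point, modulus 3/5.
Branch term (-9/11)*sqrt(1 - σ/(-1/3)): its argument vanishes at σ = -1/3, a square-root branch point, modulus 1/3.
The radius of convergence is the smallest modulus among the singular points: 1/3.
The branch terms are analytic at 2/9 - (2/9)*sqrt(163) and contribute nothing to the residue; only the rational part matters.
The factor σ**2 - 4*σ/9 - 8 splits as (σ - a)(σ - a') with a = 2/9 - (2/9)*sqrt(163), a' = 2/9 + (2/9)*sqrt(163). At the order-1 pole a set g(σ) = (σ - a)*(rational part) = [-2*σ/3 - 38/21] / (σ - a').
Simple pole: residue = g(a) at a = 2/9 - (2/9)*sqrt(163), which is -1/3 + (185/6846)*sqrt(163).
The branch terms are analytic at 2/9 + (2/9)*sqrt(163) and contribute nothing to the residue; only the rational part matters.
The factor σ**2 - 4*σ/9 - 8 splits as (σ - a)(σ - a') with a = 2/9 + (2/9)*sqrt(163), a' = 2/9 - (2/9)*sqrt(163). At the order-1 pole a set g(σ) = (σ - a)*(rational part) = [-2*σ/3 - 38/21] / (σ - a').
Simple pole: residue = g(a) at a = 2/9 + (2/9)*sqrt(163), which is -1/3 - (185/6846)*sqrt(163).
List the singular points by increasing real part (a conjugate pair: the negative imaginary part first).


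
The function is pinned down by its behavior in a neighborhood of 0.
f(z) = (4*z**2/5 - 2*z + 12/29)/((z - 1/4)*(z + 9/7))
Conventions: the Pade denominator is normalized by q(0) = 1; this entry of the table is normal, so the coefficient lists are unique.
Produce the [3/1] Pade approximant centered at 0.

Taylor coefficients needed (expand at 0): a_0 = -112/87, a_1 = 56/27, a_2 = 6664/35235, a_3 = 77224/10935, a_4 = 66624712/2854035.
Write the denominator as Q(z) = 1 + q1*z. Requiring Q*f - P = O(z^5) with deg P <= 3 kills the coefficients of z^4..z^4 in Q*f:
  z^4: a_4 + q1*a_3 = 0, i.e. 66624712/2854035 + (77224/10935)*q1 = 0.
Solving this linear system: q1 = -169961/51417.
The numerator is Q*f truncated at degree 3: P0 = a_0 = -112/87; P1 = a_1 + q1*a_0 = 9437848/1491093; P2 = a_2 + q1*a_1 = -571312/85695; P3 = a_3 + q1*a_2 = 15996736/2485155.

The Pade approximant has numerator coefficients [-112/87, 9437848/1491093, -571312/85695, 15996736/2485155]; denominator coefficients [1, -169961/51417].


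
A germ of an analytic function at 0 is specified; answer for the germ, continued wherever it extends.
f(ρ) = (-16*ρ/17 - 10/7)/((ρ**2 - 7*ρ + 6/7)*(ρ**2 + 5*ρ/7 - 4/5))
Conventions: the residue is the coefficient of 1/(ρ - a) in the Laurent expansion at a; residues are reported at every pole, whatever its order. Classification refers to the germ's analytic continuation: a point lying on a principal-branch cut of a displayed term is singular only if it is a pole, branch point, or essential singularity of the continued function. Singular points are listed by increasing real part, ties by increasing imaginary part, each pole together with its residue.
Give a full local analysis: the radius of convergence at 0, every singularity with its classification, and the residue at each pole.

Denominator factor (ρ**2 + 5*ρ/7 - 4/5): discriminant 909/245, real irrational roots -5/14 + (3/70)*sqrt(505) and -5/14 - (3/70)*sqrt(505); poles of order 1, moduli -5/14 + (3/70)*sqrt(505) and 5/14 + (3/70)*sqrt(505).
Denominator factor (ρ**2 - 7*ρ + 6/7): discriminant 319/7, real irrational roots 7/2 + (1/14)*sqrt(2233) and 7/2 - (1/14)*sqrt(2233); poles of order 1, moduli 7/2 + (1/14)*sqrt(2233) and 7/2 - (1/14)*sqrt(2233).
The radius of convergence is the smallest modulus among the singular points: 7/2 - (1/14)*sqrt(2233).
The factor ρ**2 + 5*ρ/7 - 4/5 splits as (ρ - a)(ρ - a') with a = -5/14 - (3/70)*sqrt(505), a' = -5/14 + (3/70)*sqrt(505). At the order-1 pole a set g(ρ) = (ρ - a)*f(ρ) = [(-16*ρ/17 - 10/7)/(ρ**2 - 7*ρ + 6/7)] / (ρ - a').
Simple pole: residue = g(a) at a = -5/14 - (3/70)*sqrt(505), which is 458465/2604332 - (5895295/789112596)*sqrt(505).
The factor ρ**2 - 7*ρ + 6/7 splits as (ρ - a)(ρ - a') with a = 7/2 - (1/14)*sqrt(2233), a' = 7/2 + (1/14)*sqrt(2233). At the order-1 pole a set g(ρ) = (ρ - a)*f(ρ) = [(-16*ρ/17 - 10/7)/(ρ**2 + 5*ρ/7 - 4/5)] / (ρ - a').
Simple pole: residue = g(a) at a = 7/2 - (1/14)*sqrt(2233), which is -458465/2604332 - (2694545/830781908)*sqrt(2233).
The factor ρ**2 + 5*ρ/7 - 4/5 splits as (ρ - a)(ρ - a') with a = -5/14 + (3/70)*sqrt(505), a' = -5/14 - (3/70)*sqrt(505). At the order-1 pole a set g(ρ) = (ρ - a)*f(ρ) = [(-16*ρ/17 - 10/7)/(ρ**2 - 7*ρ + 6/7)] / (ρ - a').
Simple pole: residue = g(a) at a = -5/14 + (3/70)*sqrt(505), which is 458465/2604332 + (5895295/789112596)*sqrt(505).
The factor ρ**2 - 7*ρ + 6/7 splits as (ρ - a)(ρ - a') with a = 7/2 + (1/14)*sqrt(2233), a' = 7/2 - (1/14)*sqrt(2233). At the order-1 pole a set g(ρ) = (ρ - a)*f(ρ) = [(-16*ρ/17 - 10/7)/(ρ**2 + 5*ρ/7 - 4/5)] / (ρ - a').
Simple pole: residue = g(a) at a = 7/2 + (1/14)*sqrt(2233), which is -458465/2604332 + (2694545/830781908)*sqrt(2233).
List the singular points by increasing real part (a conjugate pair: the negative imaginary part first).

Radius of convergence at 0: 7/2 - (1/14)*sqrt(2233).
At -5/14 - (3/70)*sqrt(505): a pole of order 1; residue 458465/2604332 - (5895295/789112596)*sqrt(505).
At 7/2 - (1/14)*sqrt(2233): a pole of order 1; residue -458465/2604332 - (2694545/830781908)*sqrt(2233).
At -5/14 + (3/70)*sqrt(505): a pole of order 1; residue 458465/2604332 + (5895295/789112596)*sqrt(505).
At 7/2 + (1/14)*sqrt(2233): a pole of order 1; residue -458465/2604332 + (2694545/830781908)*sqrt(2233).


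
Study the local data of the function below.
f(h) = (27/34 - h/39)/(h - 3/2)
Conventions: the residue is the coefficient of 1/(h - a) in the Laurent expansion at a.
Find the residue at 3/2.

At the order-1 pole 3/2 set g(h) = (h - (3/2))*f(h) = 27/34 - h/39.
Simple pole: residue = g(a) at a = 3/2, which is 167/221.

The residue is 167/221.


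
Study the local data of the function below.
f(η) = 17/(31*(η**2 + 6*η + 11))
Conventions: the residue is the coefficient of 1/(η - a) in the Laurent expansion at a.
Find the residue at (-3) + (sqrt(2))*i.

The factor η**2 + 6*η + 11 splits as (η - a)(η - a') with a = (-3) + (sqrt(2))*i, a' = (-3) - (sqrt(2))*i. At the order-1 pole a set g(η) = (η - a)*f(η) = [17/31] / (η - a').
Simple pole: residue = g(a) at a = (-3) + (sqrt(2))*i, which is -((17/124)*sqrt(2))*i.

The residue is -((17/124)*sqrt(2))*i.


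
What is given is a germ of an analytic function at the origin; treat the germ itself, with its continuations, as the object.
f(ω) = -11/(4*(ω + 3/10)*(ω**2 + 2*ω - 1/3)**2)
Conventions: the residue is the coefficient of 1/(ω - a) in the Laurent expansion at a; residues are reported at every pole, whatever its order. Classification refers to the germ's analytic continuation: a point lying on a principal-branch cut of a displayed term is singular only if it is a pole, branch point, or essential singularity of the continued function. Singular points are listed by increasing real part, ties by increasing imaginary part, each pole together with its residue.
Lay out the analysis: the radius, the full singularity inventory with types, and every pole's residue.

Denominator factor (ω + 3/10): pole of order 1 at -3/10, modulus 3/10.
Denominator factor (ω**2 + 2*ω - 1/3)^2: discriminant 16/3, real irrational roots -1 + (2/3)*sqrt(3) and -1 - (2/3)*sqrt(3); poles of order 2, moduli -1 + (2/3)*sqrt(3) and 1 + (2/3)*sqrt(3).
The radius of convergence is the smallest modulus among the singular points: -1 + (2/3)*sqrt(3).
The factor ω**2 + 2*ω - 1/3 splits as (ω - a)(ω - a') with a = -1 - (2/3)*sqrt(3), a' = -1 + (2/3)*sqrt(3). At the order-2 pole a set g(ω) = (ω - a)^2*f(ω) = [-11/(4*(ω + 3/10))] / (ω - a')^2.
Order-2 pole: residue = g'(a); g'(-1 - (2/3)*sqrt(3)) = 11250/5819 - (331695/372416)*sqrt(3), so the residue is 11250/5819 - (331695/372416)*sqrt(3).
At the order-1 pole -3/10 set g(ω) = (ω - (-3/10))*f(ω) = -11/(4*(ω**2 + 2*ω - 1/3)**2).
Simple pole: residue = g(a) at a = -3/10, which is -22500/5819.
The factor ω**2 + 2*ω - 1/3 splits as (ω - a)(ω - a') with a = -1 + (2/3)*sqrt(3), a' = -1 - (2/3)*sqrt(3). At the order-2 pole a set g(ω) = (ω - a)^2*f(ω) = [-11/(4*(ω + 3/10))] / (ω - a')^2.
Order-2 pole: residue = g'(a); g'(-1 + (2/3)*sqrt(3)) = 11250/5819 + (331695/372416)*sqrt(3), so the residue is 11250/5819 + (331695/372416)*sqrt(3).
List the singular points by increasing real part (a conjugate pair: the negative imaginary part first).

Radius of convergence at 0: -1 + (2/3)*sqrt(3).
At -1 - (2/3)*sqrt(3): a pole of order 2; residue 11250/5819 - (331695/372416)*sqrt(3).
At -3/10: a pole of order 1; residue -22500/5819.
At -1 + (2/3)*sqrt(3): a pole of order 2; residue 11250/5819 + (331695/372416)*sqrt(3).


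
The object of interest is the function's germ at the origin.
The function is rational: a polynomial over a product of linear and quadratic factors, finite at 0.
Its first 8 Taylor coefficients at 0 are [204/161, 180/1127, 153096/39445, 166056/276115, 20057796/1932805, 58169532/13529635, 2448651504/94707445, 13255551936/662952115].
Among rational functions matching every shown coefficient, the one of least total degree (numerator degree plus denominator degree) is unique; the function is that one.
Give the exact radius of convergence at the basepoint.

The radius of convergence is 7/12.

No rational of total degree below 6 reproduces all 8 coefficients; solving the [2/4] Pade equations on them gives f(τ) = (-4*τ**2/5 - 24*τ/23 - 17/23)/((τ - 7/12)*(τ + 1)**3), whose expansion matches every shown term.
Denominator factor (τ - 7/12): pole of order 1 at 7/12, modulus 7/12.
Denominator factor (τ + 1)^3: pole of order 3 at -1, modulus 1.
The radius of convergence is the smallest modulus among the singular points: 7/12.


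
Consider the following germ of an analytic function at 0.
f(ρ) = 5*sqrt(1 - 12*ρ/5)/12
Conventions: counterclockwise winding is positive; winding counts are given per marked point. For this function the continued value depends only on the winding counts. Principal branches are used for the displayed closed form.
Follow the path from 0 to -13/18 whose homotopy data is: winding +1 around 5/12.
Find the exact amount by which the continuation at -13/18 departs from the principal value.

Continued minus principal equals -(1/18)*sqrt(615).

The rational part is single-valued and drops out of the difference; each branch term changes only by its own monodromy.
(5/12)*sqrt(1 - ρ/(5/12)): winding +1 is odd, the square root flips sign, contributing -2*(5/12)*sqrt(1 - (-13/18)/(5/12)) = -2*(5/12)*sqrt(41/15) = -(1/18)*sqrt(615).
Summing the contributions at ρ = -13/18 gives -(1/18)*sqrt(615).


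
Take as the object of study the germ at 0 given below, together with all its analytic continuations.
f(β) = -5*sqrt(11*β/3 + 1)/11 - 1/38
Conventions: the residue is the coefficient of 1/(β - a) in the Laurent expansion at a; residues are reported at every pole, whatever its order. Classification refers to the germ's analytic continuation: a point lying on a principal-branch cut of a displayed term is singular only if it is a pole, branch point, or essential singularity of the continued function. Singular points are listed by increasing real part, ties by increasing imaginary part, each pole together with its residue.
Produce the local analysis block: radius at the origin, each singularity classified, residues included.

Radius of convergence at 0: 3/11.
At -3/11: an algebraic (square-root) branch point.

Branch term (-5/11)*sqrt(1 - β/(-3/11)): its argument vanishes at β = -3/11, a square-root branch point, modulus 3/11.
The radius of convergence is the smallest modulus among the singular points: 3/11.


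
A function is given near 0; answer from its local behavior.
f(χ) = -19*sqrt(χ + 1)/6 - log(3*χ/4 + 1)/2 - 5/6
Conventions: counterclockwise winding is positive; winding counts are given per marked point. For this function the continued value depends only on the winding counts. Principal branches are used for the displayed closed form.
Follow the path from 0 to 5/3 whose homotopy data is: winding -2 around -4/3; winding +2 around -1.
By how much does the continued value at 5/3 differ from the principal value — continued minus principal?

The rational part is single-valued and drops out of the difference; each branch term changes only by its own monodromy.
(-19/6)*sqrt(1 - χ/(-1)): winding +2 is even, the square root returns to the same sheet, contribution 0.
(-1/2)*log(1 - χ/(-4/3)): each positive loop around -4/3 adds 2*pi*i to the log, so winding -2 contributes (-1/2)*(-2)*2*pi*i = (2)*pi*i.
Summing the contributions at χ = 5/3 gives (2)*pi*i.

Continued minus principal equals (2)*pi*i.


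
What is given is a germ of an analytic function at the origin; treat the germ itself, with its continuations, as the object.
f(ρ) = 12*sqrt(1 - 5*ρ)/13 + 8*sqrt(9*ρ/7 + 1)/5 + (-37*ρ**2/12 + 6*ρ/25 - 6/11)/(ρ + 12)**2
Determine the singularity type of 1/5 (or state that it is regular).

The point is an algebraic (square-root) branch point.

The term (12/13)*sqrt(1 - ρ/(1/5)) has argument 1 - 1/5/(1/5) = 0 at 1/5: a square-root (algebraic, two-sheeted) branch point; the remaining terms are analytic or single-valued there.


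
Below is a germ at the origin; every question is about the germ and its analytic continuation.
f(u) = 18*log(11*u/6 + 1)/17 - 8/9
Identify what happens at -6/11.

The term (18/17)*log(1 - u/(-6/11)) has argument 1 - -6/11/(-6/11) = 0 at -6/11: a logarithmic (infinitely-sheeted) branch point; the remaining terms are analytic or single-valued there.

The point is a logarithmic branch point.


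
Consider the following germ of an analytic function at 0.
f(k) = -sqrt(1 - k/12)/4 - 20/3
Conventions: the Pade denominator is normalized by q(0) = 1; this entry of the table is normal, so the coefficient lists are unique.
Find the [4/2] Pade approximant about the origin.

The Pade approximant has numerator coefficients [-83/12, 295/432, -307/20736, 1/110592, 1/31850496]; denominator coefficients [1, -7/72, 7/3456].

Taylor coefficients needed (expand at 0): a_0 = -83/12, a_1 = 1/96, a_2 = 1/4608, a_3 = 1/110592, a_4 = 5/10616832, a_5 = 7/254803968, a_6 = 7/4076863488.
Write the denominator as Q(k) = 1 + q1*k + q2*k^2. Requiring Q*f - P = O(k^7) with deg P <= 4 kills the coefficients of k^5..k^6 in Q*f:
  k^5: a_5 + q1*a_4 + q2*a_3 = 0, i.e. 7/254803968 + (5/10616832)*q1 + (1/110592)*q2 = 0.
  k^6: a_6 + q1*a_5 + q2*a_4 = 0, i.e. 7/4076863488 + (7/254803968)*q1 + (5/10616832)*q2 = 0.
Solving this linear system: q1 = -7/72, q2 = 7/3456.
The numerator is Q*f truncated at degree 4: P0 = a_0 = -83/12; P1 = a_1 + q1*a_0 = 295/432; P2 = a_2 + q1*a_1 + q2*a_0 = -307/20736; P3 = a_3 + q1*a_2 + q2*a_1 = 1/110592; P4 = a_4 + q1*a_3 + q2*a_2 = 1/31850496.


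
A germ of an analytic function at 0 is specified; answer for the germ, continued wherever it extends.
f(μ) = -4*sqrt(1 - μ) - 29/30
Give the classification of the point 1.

The point is an algebraic (square-root) branch point.

The term (-4)*sqrt(1 - μ/(1)) has argument 1 - 1/(1) = 0 at 1: a square-root (algebraic, two-sheeted) branch point; the remaining terms are analytic or single-valued there.


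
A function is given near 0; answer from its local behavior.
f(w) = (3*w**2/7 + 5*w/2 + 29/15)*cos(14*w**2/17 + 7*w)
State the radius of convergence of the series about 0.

The radius of convergence is infinite.

The factor cos(14*w**2/17 + 7*w) is entire and contributes no finite singular point.
The polynomial part has no poles.
No finite singular points: the Taylor series at 0 converges everywhere.


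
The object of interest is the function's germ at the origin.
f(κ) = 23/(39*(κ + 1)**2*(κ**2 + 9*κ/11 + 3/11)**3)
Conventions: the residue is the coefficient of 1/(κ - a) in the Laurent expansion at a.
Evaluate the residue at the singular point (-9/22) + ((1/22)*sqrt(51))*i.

The factor κ**2 + 9*κ/11 + 3/11 splits as (κ - a)(κ - a') with a = (-9/22) + ((1/22)*sqrt(51))*i, a' = (-9/22) - ((1/22)*sqrt(51))*i. At the order-3 pole a set g(κ) = (κ - a)^3*f(κ) = [23/(39*(κ + 1)**2)] / (κ - a')^3.
Order-3 pole: residue = g''(a)/2; g''((-9/22) + ((1/22)*sqrt(51))*i) = (-30613/625) - ((34516433017/1077789375)*sqrt(51))*i, so the residue is (-30613/1250) - ((34516433017/2155578750)*sqrt(51))*i.

The residue is (-30613/1250) - ((34516433017/2155578750)*sqrt(51))*i.


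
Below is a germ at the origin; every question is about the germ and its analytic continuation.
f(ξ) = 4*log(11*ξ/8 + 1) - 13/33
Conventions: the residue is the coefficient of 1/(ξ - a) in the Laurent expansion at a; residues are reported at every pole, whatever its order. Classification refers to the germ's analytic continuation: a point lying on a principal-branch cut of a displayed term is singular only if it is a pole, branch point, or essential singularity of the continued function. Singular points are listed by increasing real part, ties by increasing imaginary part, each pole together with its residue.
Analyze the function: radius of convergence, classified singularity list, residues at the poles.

Radius of convergence at 0: 8/11.
At -8/11: a logarithmic branch point.

Branch term (4)*log(1 - ξ/(-8/11)): its argument vanishes at ξ = -8/11, a logarithmic branch point, modulus 8/11.
The radius of convergence is the smallest modulus among the singular points: 8/11.


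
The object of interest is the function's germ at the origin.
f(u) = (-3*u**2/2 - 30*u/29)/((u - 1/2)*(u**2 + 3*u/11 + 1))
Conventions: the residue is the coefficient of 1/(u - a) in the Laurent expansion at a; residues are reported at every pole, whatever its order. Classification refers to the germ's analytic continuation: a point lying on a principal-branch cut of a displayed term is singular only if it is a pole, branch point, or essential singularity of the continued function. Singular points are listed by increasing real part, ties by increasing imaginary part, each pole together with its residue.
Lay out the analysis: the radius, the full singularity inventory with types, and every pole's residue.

Radius of convergence at 0: 1/2.
At (-3/22) - ((5/22)*sqrt(19))*i: a pole of order 1; residue (-1515/3538) - ((45549/336110)*sqrt(19))*i.
At (-3/22) + ((5/22)*sqrt(19))*i: a pole of order 1; residue (-1515/3538) + ((45549/336110)*sqrt(19))*i.
At 1/2: a pole of order 1; residue -2277/3538.

Denominator factor (u**2 + 3*u/11 + 1): discriminant -475/121, complex-conjugate roots (-3/22) + ((5/22)*sqrt(19))*i and (-3/22) - ((5/22)*sqrt(19))*i; poles of order 1, moduli 1 and 1.
Denominator factor (u - 1/2): pole of order 1 at 1/2, modulus 1/2.
The radius of convergence is the smallest modulus among the singular points: 1/2.
The factor u**2 + 3*u/11 + 1 splits as (u - a)(u - a') with a = (-3/22) - ((5/22)*sqrt(19))*i, a' = (-3/22) + ((5/22)*sqrt(19))*i. At the order-1 pole a set g(u) = (u - a)*f(u) = [(-3*u**2/2 - 30*u/29)/(u - 1/2)] / (u - a').
Simple pole: residue = g(a) at a = (-3/22) - ((5/22)*sqrt(19))*i, which is (-1515/3538) - ((45549/336110)*sqrt(19))*i.
The factor u**2 + 3*u/11 + 1 splits as (u - a)(u - a') with a = (-3/22) + ((5/22)*sqrt(19))*i, a' = (-3/22) - ((5/22)*sqrt(19))*i. At the order-1 pole a set g(u) = (u - a)*f(u) = [(-3*u**2/2 - 30*u/29)/(u - 1/2)] / (u - a').
Simple pole: residue = g(a) at a = (-3/22) + ((5/22)*sqrt(19))*i, which is (-1515/3538) + ((45549/336110)*sqrt(19))*i.
At the order-1 pole 1/2 set g(u) = (u - (1/2))*f(u) = (-3*u**2/2 - 30*u/29)/(u**2 + 3*u/11 + 1).
Simple pole: residue = g(a) at a = 1/2, which is -2277/3538.
List the singular points by increasing real part (a conjugate pair: the negative imaginary part first).


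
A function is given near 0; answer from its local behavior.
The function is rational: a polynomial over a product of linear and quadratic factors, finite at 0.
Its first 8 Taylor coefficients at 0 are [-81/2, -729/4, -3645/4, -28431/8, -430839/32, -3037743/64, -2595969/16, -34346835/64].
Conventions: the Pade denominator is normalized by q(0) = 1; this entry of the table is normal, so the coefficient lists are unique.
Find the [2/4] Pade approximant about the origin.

Taylor coefficients needed (read off): a_0 = -81/2, a_1 = -729/4, a_2 = -3645/4, a_3 = -28431/8, a_4 = -430839/32, a_5 = -3037743/64, a_6 = -2595969/16.
Write the denominator as Q(z) = 1 + q1*z + q2*z^2 + q3*z^3 + q4*z^4. Requiring Q*f - P = O(z^7) with deg P <= 2 kills the coefficients of z^3..z^6 in Q*f:
  z^3: a_3 + q1*a_2 + q2*a_1 + q3*a_0 = 0, i.e. -28431/8 + (-3645/4)*q1 + (-729/4)*q2 + (-81/2)*q3 = 0.
  z^4: a_4 + q1*a_3 + q2*a_2 + q3*a_1 + q4*a_0 = 0, i.e. -430839/32 + (-28431/8)*q1 + (-3645/4)*q2 + (-729/4)*q3 + (-81/2)*q4 = 0.
  z^5: a_5 + q1*a_4 + q2*a_3 + q3*a_2 + q4*a_1 = 0, i.e. -3037743/64 + (-430839/32)*q1 + (-28431/8)*q2 + (-3645/4)*q3 + (-729/4)*q4 = 0.
  z^6: a_6 + q1*a_5 + q2*a_4 + q3*a_3 + q4*a_2 = 0, i.e. -2595969/16 + (-3037743/64)*q1 + (-430839/32)*q2 + (-28431/8)*q3 + (-3645/4)*q4 = 0.
Solving this linear system: q1 = -107/22, q2 = 53/44, q3 = 1431/88, q4 = -261/44.
The numerator is Q*f truncated at degree 2: P0 = a_0 = -81/2; P1 = a_1 + q1*a_0 = 162/11; P2 = a_2 + q1*a_1 + q2*a_0 = -810/11.

The Pade approximant has numerator coefficients [-81/2, 162/11, -810/11]; denominator coefficients [1, -107/22, 53/44, 1431/88, -261/44].


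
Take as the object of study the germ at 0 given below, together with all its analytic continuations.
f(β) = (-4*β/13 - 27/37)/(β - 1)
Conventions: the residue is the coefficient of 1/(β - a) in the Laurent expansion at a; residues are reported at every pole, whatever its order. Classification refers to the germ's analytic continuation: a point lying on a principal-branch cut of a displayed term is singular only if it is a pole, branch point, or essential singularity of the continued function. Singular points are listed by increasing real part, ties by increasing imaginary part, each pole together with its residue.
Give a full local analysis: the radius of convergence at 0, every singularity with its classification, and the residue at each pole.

Radius of convergence at 0: 1.
At 1: a pole of order 1; residue -499/481.

Denominator factor (β - 1): pole of order 1 at 1, modulus 1.
The radius of convergence is the smallest modulus among the singular points: 1.
At the order-1 pole 1 set g(β) = (β - (1))*f(β) = -4*β/13 - 27/37.
Simple pole: residue = g(a) at a = 1, which is -499/481.


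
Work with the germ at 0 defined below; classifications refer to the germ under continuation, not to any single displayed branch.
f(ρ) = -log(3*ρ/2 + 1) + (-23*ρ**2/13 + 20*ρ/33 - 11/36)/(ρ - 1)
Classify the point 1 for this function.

The denominator factor ρ - 1 vanishes at 1 and appears to the power 1; the numerator there equals -7561/5148, nonzero, and no other factor vanishes.
The branch terms are analytic at this point.
Hence a pole whose order is the multiplicity, 1.

The point is a pole of order 1.


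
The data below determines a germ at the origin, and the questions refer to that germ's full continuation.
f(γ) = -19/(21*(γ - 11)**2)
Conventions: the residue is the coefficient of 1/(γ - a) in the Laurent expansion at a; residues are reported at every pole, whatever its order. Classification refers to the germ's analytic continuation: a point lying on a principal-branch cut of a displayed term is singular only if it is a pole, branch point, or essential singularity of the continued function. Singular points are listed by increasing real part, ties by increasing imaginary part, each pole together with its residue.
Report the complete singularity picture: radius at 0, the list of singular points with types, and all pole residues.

Denominator factor (γ - 11)^2: pole of order 2 at 11, modulus 11.
The radius of convergence is the smallest modulus among the singular points: 11.
At the order-2 pole 11 set g(γ) = (γ - (11))^2*f(γ) = -19/21.
Order-2 pole: residue = g'(a); g'(11) = 0, so the residue is 0.

Radius of convergence at 0: 11.
At 11: a pole of order 2; residue 0.


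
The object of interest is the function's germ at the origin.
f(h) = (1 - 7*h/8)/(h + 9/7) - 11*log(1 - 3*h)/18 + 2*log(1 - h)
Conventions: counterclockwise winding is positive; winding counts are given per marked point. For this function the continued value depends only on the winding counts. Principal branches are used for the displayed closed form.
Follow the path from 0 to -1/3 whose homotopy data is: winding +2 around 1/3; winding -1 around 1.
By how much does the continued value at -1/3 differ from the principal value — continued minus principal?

The rational part is single-valued and drops out of the difference; each branch term changes only by its own monodromy.
(2)*log(1 - h/(1)): each positive loop around 1 adds 2*pi*i to the log, so winding -1 contributes (2)*(-1)*2*pi*i = -(4)*pi*i.
(-11/18)*log(1 - h/(1/3)): each positive loop around 1/3 adds 2*pi*i to the log, so winding +2 contributes (-11/18)*(2)*2*pi*i = -(22/9)*pi*i.
Summing the contributions at h = -1/3 gives -(58/9)*pi*i.

Continued minus principal equals -(58/9)*pi*i.


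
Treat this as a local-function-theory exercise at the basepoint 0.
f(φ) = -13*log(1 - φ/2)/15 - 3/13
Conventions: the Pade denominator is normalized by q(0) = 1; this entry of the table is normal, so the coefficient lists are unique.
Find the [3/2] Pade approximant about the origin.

Taylor coefficients needed (expand at 0): a_0 = -3/13, a_1 = 13/30, a_2 = 13/120, a_3 = 13/360, a_4 = 13/960, a_5 = 13/2400.
Write the denominator as Q(φ) = 1 + q1*φ + q2*φ^2. Requiring Q*f - P = O(φ^6) with deg P <= 3 kills the coefficients of φ^4..φ^5 in Q*f:
  φ^4: a_4 + q1*a_3 + q2*a_2 = 0, i.e. 13/960 + (13/360)*q1 + (13/120)*q2 = 0.
  φ^5: a_5 + q1*a_4 + q2*a_3 = 0, i.e. 13/2400 + (13/960)*q1 + (13/360)*q2 = 0.
Solving this linear system: q1 = -3/5, q2 = 3/40.
The numerator is Q*f truncated at degree 3: P0 = a_0 = -3/13; P1 = a_1 + q1*a_0 = 223/390; P2 = a_2 + q1*a_1 + q2*a_0 = -659/3900; P3 = a_3 + q1*a_2 + q2*a_1 = 13/3600.

The Pade approximant has numerator coefficients [-3/13, 223/390, -659/3900, 13/3600]; denominator coefficients [1, -3/5, 3/40].


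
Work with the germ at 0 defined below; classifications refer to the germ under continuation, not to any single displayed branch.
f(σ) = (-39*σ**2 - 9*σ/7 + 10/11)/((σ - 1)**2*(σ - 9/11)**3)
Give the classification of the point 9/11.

The point is a pole of order 3.

The denominator factor σ - 9/11 vanishes at 9/11 and appears to the power 3; the numerator there equals -22234/847, nonzero, and no other factor vanishes.
Hence a pole whose order is the multiplicity, 3.
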